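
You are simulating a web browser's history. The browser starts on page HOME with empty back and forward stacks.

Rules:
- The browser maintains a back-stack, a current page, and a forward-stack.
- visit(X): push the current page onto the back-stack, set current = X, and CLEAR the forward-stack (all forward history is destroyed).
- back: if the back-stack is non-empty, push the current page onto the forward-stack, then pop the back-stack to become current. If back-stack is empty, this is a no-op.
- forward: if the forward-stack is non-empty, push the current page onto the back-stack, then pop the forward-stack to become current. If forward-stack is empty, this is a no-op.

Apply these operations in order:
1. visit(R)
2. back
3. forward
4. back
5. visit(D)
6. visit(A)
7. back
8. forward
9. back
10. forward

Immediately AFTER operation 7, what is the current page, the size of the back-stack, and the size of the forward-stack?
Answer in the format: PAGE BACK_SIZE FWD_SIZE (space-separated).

After 1 (visit(R)): cur=R back=1 fwd=0
After 2 (back): cur=HOME back=0 fwd=1
After 3 (forward): cur=R back=1 fwd=0
After 4 (back): cur=HOME back=0 fwd=1
After 5 (visit(D)): cur=D back=1 fwd=0
After 6 (visit(A)): cur=A back=2 fwd=0
After 7 (back): cur=D back=1 fwd=1

D 1 1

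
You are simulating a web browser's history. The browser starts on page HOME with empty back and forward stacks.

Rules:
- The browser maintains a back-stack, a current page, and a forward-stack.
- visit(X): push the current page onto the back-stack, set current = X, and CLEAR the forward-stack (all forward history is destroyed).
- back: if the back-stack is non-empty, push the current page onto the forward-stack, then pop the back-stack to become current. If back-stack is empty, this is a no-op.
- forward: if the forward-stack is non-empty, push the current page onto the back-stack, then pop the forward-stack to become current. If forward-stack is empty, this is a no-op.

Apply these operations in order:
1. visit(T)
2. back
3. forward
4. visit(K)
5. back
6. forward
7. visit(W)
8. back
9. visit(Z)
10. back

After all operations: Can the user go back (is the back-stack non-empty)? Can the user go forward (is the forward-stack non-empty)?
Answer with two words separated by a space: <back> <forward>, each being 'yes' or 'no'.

Answer: yes yes

Derivation:
After 1 (visit(T)): cur=T back=1 fwd=0
After 2 (back): cur=HOME back=0 fwd=1
After 3 (forward): cur=T back=1 fwd=0
After 4 (visit(K)): cur=K back=2 fwd=0
After 5 (back): cur=T back=1 fwd=1
After 6 (forward): cur=K back=2 fwd=0
After 7 (visit(W)): cur=W back=3 fwd=0
After 8 (back): cur=K back=2 fwd=1
After 9 (visit(Z)): cur=Z back=3 fwd=0
After 10 (back): cur=K back=2 fwd=1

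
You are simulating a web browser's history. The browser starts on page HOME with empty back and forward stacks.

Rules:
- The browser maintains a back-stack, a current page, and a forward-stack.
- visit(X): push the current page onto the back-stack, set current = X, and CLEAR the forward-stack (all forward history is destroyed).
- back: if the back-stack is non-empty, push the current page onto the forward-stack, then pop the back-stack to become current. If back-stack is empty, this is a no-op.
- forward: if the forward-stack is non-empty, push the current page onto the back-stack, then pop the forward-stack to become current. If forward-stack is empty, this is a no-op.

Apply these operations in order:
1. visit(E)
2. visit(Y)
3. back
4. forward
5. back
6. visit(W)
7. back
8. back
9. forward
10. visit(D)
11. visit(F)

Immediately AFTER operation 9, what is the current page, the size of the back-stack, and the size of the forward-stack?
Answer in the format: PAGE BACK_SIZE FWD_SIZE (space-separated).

After 1 (visit(E)): cur=E back=1 fwd=0
After 2 (visit(Y)): cur=Y back=2 fwd=0
After 3 (back): cur=E back=1 fwd=1
After 4 (forward): cur=Y back=2 fwd=0
After 5 (back): cur=E back=1 fwd=1
After 6 (visit(W)): cur=W back=2 fwd=0
After 7 (back): cur=E back=1 fwd=1
After 8 (back): cur=HOME back=0 fwd=2
After 9 (forward): cur=E back=1 fwd=1

E 1 1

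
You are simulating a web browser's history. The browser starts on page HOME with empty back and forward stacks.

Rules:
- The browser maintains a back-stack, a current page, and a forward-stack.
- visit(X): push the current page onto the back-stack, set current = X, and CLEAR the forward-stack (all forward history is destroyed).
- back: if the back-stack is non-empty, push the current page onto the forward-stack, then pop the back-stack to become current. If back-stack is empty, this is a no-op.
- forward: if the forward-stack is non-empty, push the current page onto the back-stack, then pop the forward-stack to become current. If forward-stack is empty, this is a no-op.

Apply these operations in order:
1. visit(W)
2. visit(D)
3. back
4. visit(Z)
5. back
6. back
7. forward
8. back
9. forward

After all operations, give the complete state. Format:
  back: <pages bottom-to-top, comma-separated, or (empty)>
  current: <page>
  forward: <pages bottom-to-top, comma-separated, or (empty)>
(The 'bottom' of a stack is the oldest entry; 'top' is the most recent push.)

Answer: back: HOME
current: W
forward: Z

Derivation:
After 1 (visit(W)): cur=W back=1 fwd=0
After 2 (visit(D)): cur=D back=2 fwd=0
After 3 (back): cur=W back=1 fwd=1
After 4 (visit(Z)): cur=Z back=2 fwd=0
After 5 (back): cur=W back=1 fwd=1
After 6 (back): cur=HOME back=0 fwd=2
After 7 (forward): cur=W back=1 fwd=1
After 8 (back): cur=HOME back=0 fwd=2
After 9 (forward): cur=W back=1 fwd=1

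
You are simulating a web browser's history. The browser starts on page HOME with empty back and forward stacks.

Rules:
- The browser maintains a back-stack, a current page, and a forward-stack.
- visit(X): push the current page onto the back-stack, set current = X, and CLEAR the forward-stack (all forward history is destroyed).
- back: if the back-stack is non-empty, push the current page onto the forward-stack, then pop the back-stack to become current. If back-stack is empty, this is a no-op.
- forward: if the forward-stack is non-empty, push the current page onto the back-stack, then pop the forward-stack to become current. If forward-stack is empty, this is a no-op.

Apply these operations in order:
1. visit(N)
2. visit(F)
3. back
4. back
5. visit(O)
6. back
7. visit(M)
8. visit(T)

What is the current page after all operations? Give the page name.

After 1 (visit(N)): cur=N back=1 fwd=0
After 2 (visit(F)): cur=F back=2 fwd=0
After 3 (back): cur=N back=1 fwd=1
After 4 (back): cur=HOME back=0 fwd=2
After 5 (visit(O)): cur=O back=1 fwd=0
After 6 (back): cur=HOME back=0 fwd=1
After 7 (visit(M)): cur=M back=1 fwd=0
After 8 (visit(T)): cur=T back=2 fwd=0

Answer: T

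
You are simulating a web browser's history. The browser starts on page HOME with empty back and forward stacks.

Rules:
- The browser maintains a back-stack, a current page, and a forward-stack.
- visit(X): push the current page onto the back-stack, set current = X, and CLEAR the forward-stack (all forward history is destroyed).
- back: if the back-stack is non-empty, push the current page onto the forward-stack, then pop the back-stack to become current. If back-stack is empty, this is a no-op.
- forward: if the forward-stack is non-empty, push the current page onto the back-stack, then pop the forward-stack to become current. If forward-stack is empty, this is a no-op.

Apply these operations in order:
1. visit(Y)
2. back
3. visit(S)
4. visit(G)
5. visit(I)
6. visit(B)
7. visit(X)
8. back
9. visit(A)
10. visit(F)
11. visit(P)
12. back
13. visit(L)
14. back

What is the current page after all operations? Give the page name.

After 1 (visit(Y)): cur=Y back=1 fwd=0
After 2 (back): cur=HOME back=0 fwd=1
After 3 (visit(S)): cur=S back=1 fwd=0
After 4 (visit(G)): cur=G back=2 fwd=0
After 5 (visit(I)): cur=I back=3 fwd=0
After 6 (visit(B)): cur=B back=4 fwd=0
After 7 (visit(X)): cur=X back=5 fwd=0
After 8 (back): cur=B back=4 fwd=1
After 9 (visit(A)): cur=A back=5 fwd=0
After 10 (visit(F)): cur=F back=6 fwd=0
After 11 (visit(P)): cur=P back=7 fwd=0
After 12 (back): cur=F back=6 fwd=1
After 13 (visit(L)): cur=L back=7 fwd=0
After 14 (back): cur=F back=6 fwd=1

Answer: F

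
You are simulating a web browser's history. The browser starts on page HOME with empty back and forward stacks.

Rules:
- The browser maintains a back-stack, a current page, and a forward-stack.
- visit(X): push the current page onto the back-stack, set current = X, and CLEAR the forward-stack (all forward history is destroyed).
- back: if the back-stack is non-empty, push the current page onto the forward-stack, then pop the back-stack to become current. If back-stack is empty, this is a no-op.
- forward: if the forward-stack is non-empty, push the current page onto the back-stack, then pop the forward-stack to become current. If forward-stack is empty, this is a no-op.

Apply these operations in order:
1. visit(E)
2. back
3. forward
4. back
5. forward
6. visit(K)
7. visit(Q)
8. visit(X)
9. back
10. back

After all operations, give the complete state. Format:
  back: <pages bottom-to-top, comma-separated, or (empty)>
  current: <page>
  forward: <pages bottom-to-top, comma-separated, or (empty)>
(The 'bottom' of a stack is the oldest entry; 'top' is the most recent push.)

After 1 (visit(E)): cur=E back=1 fwd=0
After 2 (back): cur=HOME back=0 fwd=1
After 3 (forward): cur=E back=1 fwd=0
After 4 (back): cur=HOME back=0 fwd=1
After 5 (forward): cur=E back=1 fwd=0
After 6 (visit(K)): cur=K back=2 fwd=0
After 7 (visit(Q)): cur=Q back=3 fwd=0
After 8 (visit(X)): cur=X back=4 fwd=0
After 9 (back): cur=Q back=3 fwd=1
After 10 (back): cur=K back=2 fwd=2

Answer: back: HOME,E
current: K
forward: X,Q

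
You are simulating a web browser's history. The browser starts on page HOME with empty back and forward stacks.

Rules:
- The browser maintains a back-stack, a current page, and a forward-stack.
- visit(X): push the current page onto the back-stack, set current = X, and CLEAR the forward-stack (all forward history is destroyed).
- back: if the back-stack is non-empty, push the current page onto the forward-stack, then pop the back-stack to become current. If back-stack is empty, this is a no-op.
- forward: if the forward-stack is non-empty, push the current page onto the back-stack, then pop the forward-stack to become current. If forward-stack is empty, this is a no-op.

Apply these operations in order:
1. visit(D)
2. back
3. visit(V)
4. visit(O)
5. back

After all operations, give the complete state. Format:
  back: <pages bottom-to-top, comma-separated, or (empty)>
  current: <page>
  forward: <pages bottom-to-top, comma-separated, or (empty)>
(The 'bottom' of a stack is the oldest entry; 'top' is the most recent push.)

After 1 (visit(D)): cur=D back=1 fwd=0
After 2 (back): cur=HOME back=0 fwd=1
After 3 (visit(V)): cur=V back=1 fwd=0
After 4 (visit(O)): cur=O back=2 fwd=0
After 5 (back): cur=V back=1 fwd=1

Answer: back: HOME
current: V
forward: O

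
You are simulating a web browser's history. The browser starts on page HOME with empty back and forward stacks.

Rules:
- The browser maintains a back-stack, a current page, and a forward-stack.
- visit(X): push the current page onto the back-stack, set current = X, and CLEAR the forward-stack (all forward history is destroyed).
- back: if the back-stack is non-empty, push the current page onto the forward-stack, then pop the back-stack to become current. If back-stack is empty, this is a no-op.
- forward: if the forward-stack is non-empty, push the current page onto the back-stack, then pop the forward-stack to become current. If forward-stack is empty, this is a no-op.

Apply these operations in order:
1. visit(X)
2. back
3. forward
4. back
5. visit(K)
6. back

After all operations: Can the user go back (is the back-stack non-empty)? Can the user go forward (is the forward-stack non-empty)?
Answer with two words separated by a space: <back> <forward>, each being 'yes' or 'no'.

After 1 (visit(X)): cur=X back=1 fwd=0
After 2 (back): cur=HOME back=0 fwd=1
After 3 (forward): cur=X back=1 fwd=0
After 4 (back): cur=HOME back=0 fwd=1
After 5 (visit(K)): cur=K back=1 fwd=0
After 6 (back): cur=HOME back=0 fwd=1

Answer: no yes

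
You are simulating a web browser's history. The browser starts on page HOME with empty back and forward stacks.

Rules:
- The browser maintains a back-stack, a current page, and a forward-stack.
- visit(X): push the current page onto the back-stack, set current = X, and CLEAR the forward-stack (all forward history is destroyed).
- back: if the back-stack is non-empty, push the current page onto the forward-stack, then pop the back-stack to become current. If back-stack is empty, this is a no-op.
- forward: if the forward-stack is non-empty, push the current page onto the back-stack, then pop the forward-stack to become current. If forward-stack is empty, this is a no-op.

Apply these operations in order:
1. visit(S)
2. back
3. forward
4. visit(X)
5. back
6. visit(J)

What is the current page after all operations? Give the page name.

After 1 (visit(S)): cur=S back=1 fwd=0
After 2 (back): cur=HOME back=0 fwd=1
After 3 (forward): cur=S back=1 fwd=0
After 4 (visit(X)): cur=X back=2 fwd=0
After 5 (back): cur=S back=1 fwd=1
After 6 (visit(J)): cur=J back=2 fwd=0

Answer: J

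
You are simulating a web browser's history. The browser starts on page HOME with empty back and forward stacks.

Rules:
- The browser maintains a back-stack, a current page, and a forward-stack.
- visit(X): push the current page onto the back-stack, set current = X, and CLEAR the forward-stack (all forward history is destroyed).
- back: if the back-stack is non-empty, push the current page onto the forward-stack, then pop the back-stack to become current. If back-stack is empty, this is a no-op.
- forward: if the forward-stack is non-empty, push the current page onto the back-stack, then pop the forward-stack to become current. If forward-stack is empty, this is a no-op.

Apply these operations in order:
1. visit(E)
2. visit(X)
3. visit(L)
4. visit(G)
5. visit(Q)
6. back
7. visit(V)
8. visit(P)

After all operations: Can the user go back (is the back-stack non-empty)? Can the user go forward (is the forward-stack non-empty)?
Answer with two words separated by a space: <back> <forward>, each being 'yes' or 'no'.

After 1 (visit(E)): cur=E back=1 fwd=0
After 2 (visit(X)): cur=X back=2 fwd=0
After 3 (visit(L)): cur=L back=3 fwd=0
After 4 (visit(G)): cur=G back=4 fwd=0
After 5 (visit(Q)): cur=Q back=5 fwd=0
After 6 (back): cur=G back=4 fwd=1
After 7 (visit(V)): cur=V back=5 fwd=0
After 8 (visit(P)): cur=P back=6 fwd=0

Answer: yes no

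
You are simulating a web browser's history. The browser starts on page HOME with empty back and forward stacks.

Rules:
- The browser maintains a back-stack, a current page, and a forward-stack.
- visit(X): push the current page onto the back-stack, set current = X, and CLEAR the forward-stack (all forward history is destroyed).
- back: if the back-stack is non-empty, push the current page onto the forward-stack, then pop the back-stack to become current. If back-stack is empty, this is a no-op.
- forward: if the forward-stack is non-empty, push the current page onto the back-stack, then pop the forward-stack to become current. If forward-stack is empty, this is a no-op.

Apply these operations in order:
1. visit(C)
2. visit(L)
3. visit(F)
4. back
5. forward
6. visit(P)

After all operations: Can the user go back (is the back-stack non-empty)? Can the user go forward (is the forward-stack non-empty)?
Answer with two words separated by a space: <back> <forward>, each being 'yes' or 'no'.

After 1 (visit(C)): cur=C back=1 fwd=0
After 2 (visit(L)): cur=L back=2 fwd=0
After 3 (visit(F)): cur=F back=3 fwd=0
After 4 (back): cur=L back=2 fwd=1
After 5 (forward): cur=F back=3 fwd=0
After 6 (visit(P)): cur=P back=4 fwd=0

Answer: yes no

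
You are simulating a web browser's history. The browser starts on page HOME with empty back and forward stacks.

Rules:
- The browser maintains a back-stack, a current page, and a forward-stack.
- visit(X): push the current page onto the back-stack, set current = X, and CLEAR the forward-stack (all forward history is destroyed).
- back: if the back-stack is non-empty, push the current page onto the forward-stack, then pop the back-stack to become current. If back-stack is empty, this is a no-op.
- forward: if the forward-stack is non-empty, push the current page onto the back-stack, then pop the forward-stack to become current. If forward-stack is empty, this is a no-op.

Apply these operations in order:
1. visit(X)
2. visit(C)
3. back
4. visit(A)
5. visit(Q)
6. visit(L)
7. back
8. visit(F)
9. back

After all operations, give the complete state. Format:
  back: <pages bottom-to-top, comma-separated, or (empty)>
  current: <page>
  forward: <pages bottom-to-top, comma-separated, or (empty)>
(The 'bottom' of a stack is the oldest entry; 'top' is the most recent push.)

Answer: back: HOME,X,A
current: Q
forward: F

Derivation:
After 1 (visit(X)): cur=X back=1 fwd=0
After 2 (visit(C)): cur=C back=2 fwd=0
After 3 (back): cur=X back=1 fwd=1
After 4 (visit(A)): cur=A back=2 fwd=0
After 5 (visit(Q)): cur=Q back=3 fwd=0
After 6 (visit(L)): cur=L back=4 fwd=0
After 7 (back): cur=Q back=3 fwd=1
After 8 (visit(F)): cur=F back=4 fwd=0
After 9 (back): cur=Q back=3 fwd=1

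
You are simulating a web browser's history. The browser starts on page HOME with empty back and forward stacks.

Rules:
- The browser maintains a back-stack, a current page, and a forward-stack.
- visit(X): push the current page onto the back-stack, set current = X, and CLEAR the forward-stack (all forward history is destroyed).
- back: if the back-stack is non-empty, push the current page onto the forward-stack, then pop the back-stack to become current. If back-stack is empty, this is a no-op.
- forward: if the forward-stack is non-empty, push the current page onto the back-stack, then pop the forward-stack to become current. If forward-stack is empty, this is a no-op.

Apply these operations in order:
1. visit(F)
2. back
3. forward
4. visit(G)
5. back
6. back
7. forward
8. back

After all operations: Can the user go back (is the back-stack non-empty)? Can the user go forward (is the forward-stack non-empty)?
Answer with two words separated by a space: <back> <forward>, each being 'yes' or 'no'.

After 1 (visit(F)): cur=F back=1 fwd=0
After 2 (back): cur=HOME back=0 fwd=1
After 3 (forward): cur=F back=1 fwd=0
After 4 (visit(G)): cur=G back=2 fwd=0
After 5 (back): cur=F back=1 fwd=1
After 6 (back): cur=HOME back=0 fwd=2
After 7 (forward): cur=F back=1 fwd=1
After 8 (back): cur=HOME back=0 fwd=2

Answer: no yes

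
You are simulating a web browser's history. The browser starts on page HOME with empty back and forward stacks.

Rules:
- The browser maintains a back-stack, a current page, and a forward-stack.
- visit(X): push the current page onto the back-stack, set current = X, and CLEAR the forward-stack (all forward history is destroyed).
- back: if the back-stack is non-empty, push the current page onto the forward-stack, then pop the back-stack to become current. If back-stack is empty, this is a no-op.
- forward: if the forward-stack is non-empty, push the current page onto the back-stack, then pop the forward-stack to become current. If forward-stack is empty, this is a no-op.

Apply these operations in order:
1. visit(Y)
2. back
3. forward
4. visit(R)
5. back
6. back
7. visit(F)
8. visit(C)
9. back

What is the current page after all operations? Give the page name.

After 1 (visit(Y)): cur=Y back=1 fwd=0
After 2 (back): cur=HOME back=0 fwd=1
After 3 (forward): cur=Y back=1 fwd=0
After 4 (visit(R)): cur=R back=2 fwd=0
After 5 (back): cur=Y back=1 fwd=1
After 6 (back): cur=HOME back=0 fwd=2
After 7 (visit(F)): cur=F back=1 fwd=0
After 8 (visit(C)): cur=C back=2 fwd=0
After 9 (back): cur=F back=1 fwd=1

Answer: F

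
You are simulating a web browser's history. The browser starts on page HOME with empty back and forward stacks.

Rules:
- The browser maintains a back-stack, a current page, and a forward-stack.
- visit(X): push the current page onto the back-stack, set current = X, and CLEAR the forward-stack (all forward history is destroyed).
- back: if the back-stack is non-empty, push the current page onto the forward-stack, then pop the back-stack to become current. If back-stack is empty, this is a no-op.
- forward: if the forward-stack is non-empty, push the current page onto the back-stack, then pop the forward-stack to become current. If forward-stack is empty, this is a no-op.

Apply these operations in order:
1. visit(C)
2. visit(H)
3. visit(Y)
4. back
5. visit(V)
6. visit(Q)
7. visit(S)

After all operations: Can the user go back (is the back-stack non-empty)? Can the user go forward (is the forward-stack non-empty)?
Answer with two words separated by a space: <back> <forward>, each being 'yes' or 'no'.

Answer: yes no

Derivation:
After 1 (visit(C)): cur=C back=1 fwd=0
After 2 (visit(H)): cur=H back=2 fwd=0
After 3 (visit(Y)): cur=Y back=3 fwd=0
After 4 (back): cur=H back=2 fwd=1
After 5 (visit(V)): cur=V back=3 fwd=0
After 6 (visit(Q)): cur=Q back=4 fwd=0
After 7 (visit(S)): cur=S back=5 fwd=0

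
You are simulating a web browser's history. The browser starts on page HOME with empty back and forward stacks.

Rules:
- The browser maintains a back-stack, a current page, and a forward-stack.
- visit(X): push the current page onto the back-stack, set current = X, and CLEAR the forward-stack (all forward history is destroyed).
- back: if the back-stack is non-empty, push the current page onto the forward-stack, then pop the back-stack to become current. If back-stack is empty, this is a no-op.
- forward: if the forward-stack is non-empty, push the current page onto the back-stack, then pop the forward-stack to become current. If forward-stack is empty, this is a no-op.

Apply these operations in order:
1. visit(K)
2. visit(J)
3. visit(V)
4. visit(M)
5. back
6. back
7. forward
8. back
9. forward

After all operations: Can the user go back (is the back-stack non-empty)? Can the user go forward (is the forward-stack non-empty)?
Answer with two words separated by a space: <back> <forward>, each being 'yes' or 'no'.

After 1 (visit(K)): cur=K back=1 fwd=0
After 2 (visit(J)): cur=J back=2 fwd=0
After 3 (visit(V)): cur=V back=3 fwd=0
After 4 (visit(M)): cur=M back=4 fwd=0
After 5 (back): cur=V back=3 fwd=1
After 6 (back): cur=J back=2 fwd=2
After 7 (forward): cur=V back=3 fwd=1
After 8 (back): cur=J back=2 fwd=2
After 9 (forward): cur=V back=3 fwd=1

Answer: yes yes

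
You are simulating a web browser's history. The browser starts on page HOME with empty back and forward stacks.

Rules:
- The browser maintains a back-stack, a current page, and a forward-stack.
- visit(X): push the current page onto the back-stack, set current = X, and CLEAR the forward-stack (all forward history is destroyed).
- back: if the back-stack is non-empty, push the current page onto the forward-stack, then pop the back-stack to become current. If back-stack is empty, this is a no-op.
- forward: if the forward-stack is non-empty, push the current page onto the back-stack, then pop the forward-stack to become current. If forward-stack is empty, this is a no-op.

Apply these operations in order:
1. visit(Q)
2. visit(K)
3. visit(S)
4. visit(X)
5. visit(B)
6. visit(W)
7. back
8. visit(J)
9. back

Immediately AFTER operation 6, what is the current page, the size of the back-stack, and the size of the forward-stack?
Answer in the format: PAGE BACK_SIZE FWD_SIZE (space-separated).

After 1 (visit(Q)): cur=Q back=1 fwd=0
After 2 (visit(K)): cur=K back=2 fwd=0
After 3 (visit(S)): cur=S back=3 fwd=0
After 4 (visit(X)): cur=X back=4 fwd=0
After 5 (visit(B)): cur=B back=5 fwd=0
After 6 (visit(W)): cur=W back=6 fwd=0

W 6 0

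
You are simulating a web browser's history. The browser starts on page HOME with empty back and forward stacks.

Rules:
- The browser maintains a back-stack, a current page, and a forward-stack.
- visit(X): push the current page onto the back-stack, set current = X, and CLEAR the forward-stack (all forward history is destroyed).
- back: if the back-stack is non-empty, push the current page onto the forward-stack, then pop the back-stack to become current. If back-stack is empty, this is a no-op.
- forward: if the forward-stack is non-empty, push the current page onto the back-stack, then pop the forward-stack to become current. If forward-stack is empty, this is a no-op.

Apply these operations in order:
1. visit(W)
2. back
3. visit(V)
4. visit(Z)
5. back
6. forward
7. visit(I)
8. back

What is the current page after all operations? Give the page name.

After 1 (visit(W)): cur=W back=1 fwd=0
After 2 (back): cur=HOME back=0 fwd=1
After 3 (visit(V)): cur=V back=1 fwd=0
After 4 (visit(Z)): cur=Z back=2 fwd=0
After 5 (back): cur=V back=1 fwd=1
After 6 (forward): cur=Z back=2 fwd=0
After 7 (visit(I)): cur=I back=3 fwd=0
After 8 (back): cur=Z back=2 fwd=1

Answer: Z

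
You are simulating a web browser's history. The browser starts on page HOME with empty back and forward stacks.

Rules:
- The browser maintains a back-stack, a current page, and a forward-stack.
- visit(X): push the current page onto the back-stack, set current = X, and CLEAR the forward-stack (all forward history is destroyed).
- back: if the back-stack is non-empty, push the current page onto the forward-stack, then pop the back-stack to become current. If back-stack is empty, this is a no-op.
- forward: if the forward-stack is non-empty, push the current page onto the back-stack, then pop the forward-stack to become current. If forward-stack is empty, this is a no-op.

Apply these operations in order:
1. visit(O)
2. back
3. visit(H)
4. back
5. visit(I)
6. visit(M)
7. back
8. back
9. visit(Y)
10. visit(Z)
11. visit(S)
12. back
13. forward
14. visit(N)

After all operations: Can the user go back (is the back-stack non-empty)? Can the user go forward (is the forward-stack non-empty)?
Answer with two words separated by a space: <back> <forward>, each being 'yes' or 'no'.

After 1 (visit(O)): cur=O back=1 fwd=0
After 2 (back): cur=HOME back=0 fwd=1
After 3 (visit(H)): cur=H back=1 fwd=0
After 4 (back): cur=HOME back=0 fwd=1
After 5 (visit(I)): cur=I back=1 fwd=0
After 6 (visit(M)): cur=M back=2 fwd=0
After 7 (back): cur=I back=1 fwd=1
After 8 (back): cur=HOME back=0 fwd=2
After 9 (visit(Y)): cur=Y back=1 fwd=0
After 10 (visit(Z)): cur=Z back=2 fwd=0
After 11 (visit(S)): cur=S back=3 fwd=0
After 12 (back): cur=Z back=2 fwd=1
After 13 (forward): cur=S back=3 fwd=0
After 14 (visit(N)): cur=N back=4 fwd=0

Answer: yes no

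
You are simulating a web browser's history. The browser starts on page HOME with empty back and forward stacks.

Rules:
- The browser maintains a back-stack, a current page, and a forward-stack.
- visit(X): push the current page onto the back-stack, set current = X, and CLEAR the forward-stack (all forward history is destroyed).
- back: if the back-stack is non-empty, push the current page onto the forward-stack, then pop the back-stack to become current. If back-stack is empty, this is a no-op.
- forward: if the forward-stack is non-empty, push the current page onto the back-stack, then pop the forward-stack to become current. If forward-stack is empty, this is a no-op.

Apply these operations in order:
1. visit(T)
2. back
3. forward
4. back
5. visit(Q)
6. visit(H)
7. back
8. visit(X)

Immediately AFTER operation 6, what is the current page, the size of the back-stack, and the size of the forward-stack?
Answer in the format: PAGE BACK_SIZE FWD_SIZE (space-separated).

After 1 (visit(T)): cur=T back=1 fwd=0
After 2 (back): cur=HOME back=0 fwd=1
After 3 (forward): cur=T back=1 fwd=0
After 4 (back): cur=HOME back=0 fwd=1
After 5 (visit(Q)): cur=Q back=1 fwd=0
After 6 (visit(H)): cur=H back=2 fwd=0

H 2 0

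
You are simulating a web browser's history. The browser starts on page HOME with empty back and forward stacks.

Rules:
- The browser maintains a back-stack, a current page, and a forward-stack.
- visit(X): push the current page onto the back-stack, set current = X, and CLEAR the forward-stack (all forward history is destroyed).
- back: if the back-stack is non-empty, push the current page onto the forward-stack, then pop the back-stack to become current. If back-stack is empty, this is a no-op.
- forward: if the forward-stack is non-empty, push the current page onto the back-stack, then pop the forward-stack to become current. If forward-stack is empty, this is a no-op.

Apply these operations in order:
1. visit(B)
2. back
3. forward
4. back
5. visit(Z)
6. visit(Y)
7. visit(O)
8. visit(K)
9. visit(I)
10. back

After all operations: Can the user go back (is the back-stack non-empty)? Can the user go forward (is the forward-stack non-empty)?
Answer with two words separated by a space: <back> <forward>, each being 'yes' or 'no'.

After 1 (visit(B)): cur=B back=1 fwd=0
After 2 (back): cur=HOME back=0 fwd=1
After 3 (forward): cur=B back=1 fwd=0
After 4 (back): cur=HOME back=0 fwd=1
After 5 (visit(Z)): cur=Z back=1 fwd=0
After 6 (visit(Y)): cur=Y back=2 fwd=0
After 7 (visit(O)): cur=O back=3 fwd=0
After 8 (visit(K)): cur=K back=4 fwd=0
After 9 (visit(I)): cur=I back=5 fwd=0
After 10 (back): cur=K back=4 fwd=1

Answer: yes yes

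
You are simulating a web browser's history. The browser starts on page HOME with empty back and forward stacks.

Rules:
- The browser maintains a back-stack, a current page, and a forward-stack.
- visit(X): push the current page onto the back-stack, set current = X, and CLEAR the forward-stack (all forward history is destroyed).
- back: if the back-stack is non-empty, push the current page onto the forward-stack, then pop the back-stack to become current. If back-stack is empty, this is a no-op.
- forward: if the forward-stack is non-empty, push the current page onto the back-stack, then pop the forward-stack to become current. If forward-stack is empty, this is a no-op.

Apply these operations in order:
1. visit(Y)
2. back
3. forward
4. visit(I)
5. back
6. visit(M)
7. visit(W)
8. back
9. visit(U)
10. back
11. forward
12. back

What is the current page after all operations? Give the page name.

Answer: M

Derivation:
After 1 (visit(Y)): cur=Y back=1 fwd=0
After 2 (back): cur=HOME back=0 fwd=1
After 3 (forward): cur=Y back=1 fwd=0
After 4 (visit(I)): cur=I back=2 fwd=0
After 5 (back): cur=Y back=1 fwd=1
After 6 (visit(M)): cur=M back=2 fwd=0
After 7 (visit(W)): cur=W back=3 fwd=0
After 8 (back): cur=M back=2 fwd=1
After 9 (visit(U)): cur=U back=3 fwd=0
After 10 (back): cur=M back=2 fwd=1
After 11 (forward): cur=U back=3 fwd=0
After 12 (back): cur=M back=2 fwd=1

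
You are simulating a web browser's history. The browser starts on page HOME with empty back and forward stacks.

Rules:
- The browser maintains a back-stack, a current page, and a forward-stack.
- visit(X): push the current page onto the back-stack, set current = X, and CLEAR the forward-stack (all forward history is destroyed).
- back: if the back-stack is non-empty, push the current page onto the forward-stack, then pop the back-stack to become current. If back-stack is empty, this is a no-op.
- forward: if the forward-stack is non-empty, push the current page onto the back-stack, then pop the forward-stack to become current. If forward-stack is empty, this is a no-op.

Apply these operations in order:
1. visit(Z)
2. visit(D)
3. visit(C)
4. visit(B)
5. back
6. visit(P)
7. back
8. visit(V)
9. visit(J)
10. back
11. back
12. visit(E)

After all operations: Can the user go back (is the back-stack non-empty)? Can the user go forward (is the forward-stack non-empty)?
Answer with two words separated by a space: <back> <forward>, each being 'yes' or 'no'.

After 1 (visit(Z)): cur=Z back=1 fwd=0
After 2 (visit(D)): cur=D back=2 fwd=0
After 3 (visit(C)): cur=C back=3 fwd=0
After 4 (visit(B)): cur=B back=4 fwd=0
After 5 (back): cur=C back=3 fwd=1
After 6 (visit(P)): cur=P back=4 fwd=0
After 7 (back): cur=C back=3 fwd=1
After 8 (visit(V)): cur=V back=4 fwd=0
After 9 (visit(J)): cur=J back=5 fwd=0
After 10 (back): cur=V back=4 fwd=1
After 11 (back): cur=C back=3 fwd=2
After 12 (visit(E)): cur=E back=4 fwd=0

Answer: yes no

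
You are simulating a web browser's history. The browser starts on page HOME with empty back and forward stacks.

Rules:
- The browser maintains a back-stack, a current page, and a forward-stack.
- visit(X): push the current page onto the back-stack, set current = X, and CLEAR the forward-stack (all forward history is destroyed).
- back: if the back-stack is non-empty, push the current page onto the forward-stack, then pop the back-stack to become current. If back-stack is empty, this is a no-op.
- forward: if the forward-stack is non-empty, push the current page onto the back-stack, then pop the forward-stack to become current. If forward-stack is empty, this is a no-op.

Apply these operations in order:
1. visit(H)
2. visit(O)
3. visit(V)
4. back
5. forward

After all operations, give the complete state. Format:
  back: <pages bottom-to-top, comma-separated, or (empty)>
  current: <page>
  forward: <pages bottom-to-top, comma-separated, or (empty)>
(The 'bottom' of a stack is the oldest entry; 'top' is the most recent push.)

After 1 (visit(H)): cur=H back=1 fwd=0
After 2 (visit(O)): cur=O back=2 fwd=0
After 3 (visit(V)): cur=V back=3 fwd=0
After 4 (back): cur=O back=2 fwd=1
After 5 (forward): cur=V back=3 fwd=0

Answer: back: HOME,H,O
current: V
forward: (empty)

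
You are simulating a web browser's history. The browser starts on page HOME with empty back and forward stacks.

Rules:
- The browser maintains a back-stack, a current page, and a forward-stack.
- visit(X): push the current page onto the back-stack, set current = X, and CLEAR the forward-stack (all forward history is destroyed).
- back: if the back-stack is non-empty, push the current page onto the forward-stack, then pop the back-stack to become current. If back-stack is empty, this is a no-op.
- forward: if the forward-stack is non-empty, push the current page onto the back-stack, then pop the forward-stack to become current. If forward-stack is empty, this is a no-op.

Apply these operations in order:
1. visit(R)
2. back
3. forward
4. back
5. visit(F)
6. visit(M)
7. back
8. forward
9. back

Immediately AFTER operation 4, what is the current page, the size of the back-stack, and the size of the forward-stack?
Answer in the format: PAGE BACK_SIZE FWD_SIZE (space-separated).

After 1 (visit(R)): cur=R back=1 fwd=0
After 2 (back): cur=HOME back=0 fwd=1
After 3 (forward): cur=R back=1 fwd=0
After 4 (back): cur=HOME back=0 fwd=1

HOME 0 1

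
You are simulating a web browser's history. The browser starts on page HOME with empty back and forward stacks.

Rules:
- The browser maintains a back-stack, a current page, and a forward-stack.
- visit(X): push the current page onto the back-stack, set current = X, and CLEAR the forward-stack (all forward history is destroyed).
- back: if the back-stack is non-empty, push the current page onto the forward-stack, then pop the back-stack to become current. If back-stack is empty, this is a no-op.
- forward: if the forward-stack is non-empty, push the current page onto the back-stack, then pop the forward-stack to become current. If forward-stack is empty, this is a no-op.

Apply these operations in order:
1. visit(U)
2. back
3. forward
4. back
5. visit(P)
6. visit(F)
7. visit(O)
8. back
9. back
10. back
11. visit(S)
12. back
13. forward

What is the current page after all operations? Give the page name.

After 1 (visit(U)): cur=U back=1 fwd=0
After 2 (back): cur=HOME back=0 fwd=1
After 3 (forward): cur=U back=1 fwd=0
After 4 (back): cur=HOME back=0 fwd=1
After 5 (visit(P)): cur=P back=1 fwd=0
After 6 (visit(F)): cur=F back=2 fwd=0
After 7 (visit(O)): cur=O back=3 fwd=0
After 8 (back): cur=F back=2 fwd=1
After 9 (back): cur=P back=1 fwd=2
After 10 (back): cur=HOME back=0 fwd=3
After 11 (visit(S)): cur=S back=1 fwd=0
After 12 (back): cur=HOME back=0 fwd=1
After 13 (forward): cur=S back=1 fwd=0

Answer: S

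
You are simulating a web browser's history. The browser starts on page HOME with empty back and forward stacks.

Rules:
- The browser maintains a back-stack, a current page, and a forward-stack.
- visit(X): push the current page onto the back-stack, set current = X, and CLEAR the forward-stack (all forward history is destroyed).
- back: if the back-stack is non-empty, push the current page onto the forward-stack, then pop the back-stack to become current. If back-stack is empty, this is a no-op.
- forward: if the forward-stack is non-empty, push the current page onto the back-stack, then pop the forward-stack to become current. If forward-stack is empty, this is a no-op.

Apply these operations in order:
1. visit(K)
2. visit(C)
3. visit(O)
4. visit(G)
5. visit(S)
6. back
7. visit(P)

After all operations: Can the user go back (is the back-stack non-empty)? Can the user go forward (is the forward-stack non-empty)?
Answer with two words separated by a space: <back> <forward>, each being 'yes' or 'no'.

After 1 (visit(K)): cur=K back=1 fwd=0
After 2 (visit(C)): cur=C back=2 fwd=0
After 3 (visit(O)): cur=O back=3 fwd=0
After 4 (visit(G)): cur=G back=4 fwd=0
After 5 (visit(S)): cur=S back=5 fwd=0
After 6 (back): cur=G back=4 fwd=1
After 7 (visit(P)): cur=P back=5 fwd=0

Answer: yes no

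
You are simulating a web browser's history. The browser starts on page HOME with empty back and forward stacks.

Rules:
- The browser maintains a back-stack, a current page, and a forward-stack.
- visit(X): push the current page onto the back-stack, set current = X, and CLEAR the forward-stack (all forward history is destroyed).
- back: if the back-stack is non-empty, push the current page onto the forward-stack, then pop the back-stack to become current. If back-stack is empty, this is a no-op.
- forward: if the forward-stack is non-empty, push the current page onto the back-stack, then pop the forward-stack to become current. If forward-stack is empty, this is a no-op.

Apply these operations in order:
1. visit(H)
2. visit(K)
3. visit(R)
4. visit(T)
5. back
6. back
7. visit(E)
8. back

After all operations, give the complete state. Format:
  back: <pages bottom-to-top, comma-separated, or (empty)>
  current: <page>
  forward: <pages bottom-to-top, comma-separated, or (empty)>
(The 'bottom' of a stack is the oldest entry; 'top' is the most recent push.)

Answer: back: HOME,H
current: K
forward: E

Derivation:
After 1 (visit(H)): cur=H back=1 fwd=0
After 2 (visit(K)): cur=K back=2 fwd=0
After 3 (visit(R)): cur=R back=3 fwd=0
After 4 (visit(T)): cur=T back=4 fwd=0
After 5 (back): cur=R back=3 fwd=1
After 6 (back): cur=K back=2 fwd=2
After 7 (visit(E)): cur=E back=3 fwd=0
After 8 (back): cur=K back=2 fwd=1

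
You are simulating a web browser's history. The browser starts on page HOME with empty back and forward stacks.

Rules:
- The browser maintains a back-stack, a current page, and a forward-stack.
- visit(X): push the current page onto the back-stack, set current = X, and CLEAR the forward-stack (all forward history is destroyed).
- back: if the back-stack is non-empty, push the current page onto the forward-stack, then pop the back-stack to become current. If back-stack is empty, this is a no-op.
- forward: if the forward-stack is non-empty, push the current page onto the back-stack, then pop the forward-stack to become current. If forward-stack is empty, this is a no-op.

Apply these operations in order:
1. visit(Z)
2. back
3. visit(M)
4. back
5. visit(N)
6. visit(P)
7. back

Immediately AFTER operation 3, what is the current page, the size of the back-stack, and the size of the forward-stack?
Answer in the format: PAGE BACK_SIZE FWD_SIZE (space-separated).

After 1 (visit(Z)): cur=Z back=1 fwd=0
After 2 (back): cur=HOME back=0 fwd=1
After 3 (visit(M)): cur=M back=1 fwd=0

M 1 0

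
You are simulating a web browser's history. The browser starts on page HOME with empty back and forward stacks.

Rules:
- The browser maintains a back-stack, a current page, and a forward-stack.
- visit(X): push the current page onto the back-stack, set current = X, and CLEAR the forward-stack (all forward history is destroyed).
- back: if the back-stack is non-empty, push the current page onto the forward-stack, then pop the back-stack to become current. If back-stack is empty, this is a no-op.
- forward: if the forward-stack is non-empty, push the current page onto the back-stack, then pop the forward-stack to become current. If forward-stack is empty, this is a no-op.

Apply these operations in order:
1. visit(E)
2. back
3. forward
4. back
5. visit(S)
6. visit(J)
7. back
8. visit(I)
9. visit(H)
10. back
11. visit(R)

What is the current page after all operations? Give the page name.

Answer: R

Derivation:
After 1 (visit(E)): cur=E back=1 fwd=0
After 2 (back): cur=HOME back=0 fwd=1
After 3 (forward): cur=E back=1 fwd=0
After 4 (back): cur=HOME back=0 fwd=1
After 5 (visit(S)): cur=S back=1 fwd=0
After 6 (visit(J)): cur=J back=2 fwd=0
After 7 (back): cur=S back=1 fwd=1
After 8 (visit(I)): cur=I back=2 fwd=0
After 9 (visit(H)): cur=H back=3 fwd=0
After 10 (back): cur=I back=2 fwd=1
After 11 (visit(R)): cur=R back=3 fwd=0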